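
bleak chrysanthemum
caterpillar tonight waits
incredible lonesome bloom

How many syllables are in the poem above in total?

Line 1: "bleak chrysanthemum": 1+4 = 5
Line 2: "caterpillar tonight waits": 4+2+1 = 7
Line 3: "incredible lonesome bloom": 4+2+1 = 7
Total: 5 + 7 + 7 = 19

19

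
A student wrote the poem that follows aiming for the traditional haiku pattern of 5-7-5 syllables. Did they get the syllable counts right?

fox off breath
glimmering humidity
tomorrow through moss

No

Line 1: "fox off breath": 1+1+1 = 3 (expected 5)
Line 2: "glimmering humidity": 3+4 = 7 ✓
Line 3: "tomorrow through moss": 3+1+1 = 5 ✓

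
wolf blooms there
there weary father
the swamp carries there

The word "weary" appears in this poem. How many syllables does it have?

2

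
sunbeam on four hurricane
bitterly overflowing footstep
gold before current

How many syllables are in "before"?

"before" has 2 syllables.

2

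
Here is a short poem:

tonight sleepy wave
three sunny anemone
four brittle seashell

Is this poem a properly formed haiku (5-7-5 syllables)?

Line 1: "tonight sleepy wave": 2+2+1 = 5 ✓
Line 2: "three sunny anemone": 1+2+4 = 7 ✓
Line 3: "four brittle seashell": 1+2+2 = 5 ✓

Yes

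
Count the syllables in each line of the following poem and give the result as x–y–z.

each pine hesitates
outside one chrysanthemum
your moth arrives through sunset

Line 1: each (1), pine (1), hesitates (3) → 5
Line 2: outside (2), one (1), chrysanthemum (4) → 7
Line 3: your (1), moth (1), arrives (2), through (1), sunset (2) → 7

5–7–7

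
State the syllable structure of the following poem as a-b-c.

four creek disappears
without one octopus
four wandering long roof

5-6-6

Line 1: four (1), creek (1), disappears (3) → 5
Line 2: without (2), one (1), octopus (3) → 6
Line 3: four (1), wandering (3), long (1), roof (1) → 6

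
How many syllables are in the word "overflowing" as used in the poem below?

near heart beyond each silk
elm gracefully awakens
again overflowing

4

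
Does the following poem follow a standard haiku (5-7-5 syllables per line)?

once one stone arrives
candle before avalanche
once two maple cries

Yes

Line 1: once(1) + one(1) + stone(1) + arrives(2) = 5 ✓
Line 2: candle(2) + before(2) + avalanche(3) = 7 ✓
Line 3: once(1) + two(1) + maple(2) + cries(1) = 5 ✓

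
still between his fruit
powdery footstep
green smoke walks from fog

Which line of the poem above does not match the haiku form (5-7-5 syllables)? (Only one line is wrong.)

Line 1: still(1) + between(2) + his(1) + fruit(1) = 5 ✓
Line 2: powdery(3) + footstep(2) = 5 (expected 7)
Line 3: green(1) + smoke(1) + walks(1) + from(1) + fog(1) = 5 ✓

The second line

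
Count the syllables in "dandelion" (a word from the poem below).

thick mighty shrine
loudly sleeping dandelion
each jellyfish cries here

4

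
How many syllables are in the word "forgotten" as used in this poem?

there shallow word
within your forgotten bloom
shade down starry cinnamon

3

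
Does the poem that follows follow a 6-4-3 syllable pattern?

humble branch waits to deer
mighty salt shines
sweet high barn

Line 1: humble (2), branch (1), waits (1), to (1), deer (1) → 6 ✓
Line 2: mighty (2), salt (1), shines (1) → 4 ✓
Line 3: sweet (1), high (1), barn (1) → 3 ✓

Yes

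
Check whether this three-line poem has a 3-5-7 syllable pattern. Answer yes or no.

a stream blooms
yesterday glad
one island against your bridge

No

Line 1: "a stream blooms": 1+1+1 = 3 ✓
Line 2: "yesterday glad": 3+1 = 4 (expected 5)
Line 3: "one island against your bridge": 1+2+2+1+1 = 7 ✓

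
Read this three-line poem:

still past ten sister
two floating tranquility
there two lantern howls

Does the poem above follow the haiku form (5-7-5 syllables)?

Line 1: still(1) + past(1) + ten(1) + sister(2) = 5 ✓
Line 2: two(1) + floating(2) + tranquility(4) = 7 ✓
Line 3: there(1) + two(1) + lantern(2) + howls(1) = 5 ✓

Yes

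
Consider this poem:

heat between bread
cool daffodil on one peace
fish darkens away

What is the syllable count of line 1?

4

Line 1: "heat between bread": 1+2+1 = 4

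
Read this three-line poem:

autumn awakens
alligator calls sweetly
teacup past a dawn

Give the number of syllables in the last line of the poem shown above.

5

The last line: "teacup past a dawn": 2+1+1+1 = 5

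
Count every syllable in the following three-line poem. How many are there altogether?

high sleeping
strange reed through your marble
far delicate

Line 1: high (1), sleeping (2) → 3
Line 2: strange (1), reed (1), through (1), your (1), marble (2) → 6
Line 3: far (1), delicate (3) → 4
Total: 3 + 6 + 4 = 13

13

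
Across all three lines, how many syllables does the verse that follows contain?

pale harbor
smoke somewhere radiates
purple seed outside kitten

16

Line 1: pale(1) + harbor(2) = 3
Line 2: smoke(1) + somewhere(2) + radiates(3) = 6
Line 3: purple(2) + seed(1) + outside(2) + kitten(2) = 7
Total: 3 + 6 + 7 = 16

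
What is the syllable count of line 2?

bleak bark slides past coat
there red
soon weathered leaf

2

Line 2: there(1) + red(1) = 2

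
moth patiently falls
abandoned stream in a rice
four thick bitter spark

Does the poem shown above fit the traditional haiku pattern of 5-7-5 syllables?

Line 1: moth (1), patiently (3), falls (1) → 5 ✓
Line 2: abandoned (3), stream (1), in (1), a (1), rice (1) → 7 ✓
Line 3: four (1), thick (1), bitter (2), spark (1) → 5 ✓

Yes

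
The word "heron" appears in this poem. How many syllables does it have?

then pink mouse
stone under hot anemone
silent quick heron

2

"heron" has 2 syllables.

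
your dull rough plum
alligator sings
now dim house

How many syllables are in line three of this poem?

Line three: now (1), dim (1), house (1) → 3

3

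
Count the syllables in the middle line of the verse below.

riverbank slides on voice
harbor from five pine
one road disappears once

5

The middle line: harbor (2), from (1), five (1), pine (1) → 5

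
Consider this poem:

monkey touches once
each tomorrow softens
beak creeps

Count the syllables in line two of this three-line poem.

6

Line two: each (1), tomorrow (3), softens (2) → 6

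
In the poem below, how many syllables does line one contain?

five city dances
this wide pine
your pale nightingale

5

Line one: "five city dances": 1+2+2 = 5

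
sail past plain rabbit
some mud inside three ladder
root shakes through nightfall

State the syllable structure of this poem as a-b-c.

Line 1: "sail past plain rabbit": 1+1+1+2 = 5
Line 2: "some mud inside three ladder": 1+1+2+1+2 = 7
Line 3: "root shakes through nightfall": 1+1+1+2 = 5

5-7-5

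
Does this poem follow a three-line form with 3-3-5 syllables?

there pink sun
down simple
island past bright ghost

Yes

Line 1: "there pink sun": 1+1+1 = 3 ✓
Line 2: "down simple": 1+2 = 3 ✓
Line 3: "island past bright ghost": 2+1+1+1 = 5 ✓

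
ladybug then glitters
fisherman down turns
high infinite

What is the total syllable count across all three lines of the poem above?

15

Line 1: ladybug(3) + then(1) + glitters(2) = 6
Line 2: fisherman(3) + down(1) + turns(1) = 5
Line 3: high(1) + infinite(3) = 4
Total: 6 + 5 + 4 = 15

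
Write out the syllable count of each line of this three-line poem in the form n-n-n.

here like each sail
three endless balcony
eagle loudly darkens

Line 1: here(1) + like(1) + each(1) + sail(1) = 4
Line 2: three(1) + endless(2) + balcony(3) = 6
Line 3: eagle(2) + loudly(2) + darkens(2) = 6

4-6-6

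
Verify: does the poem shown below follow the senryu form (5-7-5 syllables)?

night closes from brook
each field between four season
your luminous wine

Line 1: night (1), closes (2), from (1), brook (1) → 5 ✓
Line 2: each (1), field (1), between (2), four (1), season (2) → 7 ✓
Line 3: your (1), luminous (3), wine (1) → 5 ✓

Yes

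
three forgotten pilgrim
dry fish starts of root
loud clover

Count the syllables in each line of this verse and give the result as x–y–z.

6–5–3

Line 1: "three forgotten pilgrim": 1+3+2 = 6
Line 2: "dry fish starts of root": 1+1+1+1+1 = 5
Line 3: "loud clover": 1+2 = 3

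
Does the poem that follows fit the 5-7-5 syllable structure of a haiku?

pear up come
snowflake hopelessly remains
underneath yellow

No

Line 1: pear(1) + up(1) + come(1) = 3 (expected 5)
Line 2: snowflake(2) + hopelessly(3) + remains(2) = 7 ✓
Line 3: underneath(3) + yellow(2) = 5 ✓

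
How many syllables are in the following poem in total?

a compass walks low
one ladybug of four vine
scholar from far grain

17

Line 1: "a compass walks low": 1+2+1+1 = 5
Line 2: "one ladybug of four vine": 1+3+1+1+1 = 7
Line 3: "scholar from far grain": 2+1+1+1 = 5
Total: 5 + 7 + 5 = 17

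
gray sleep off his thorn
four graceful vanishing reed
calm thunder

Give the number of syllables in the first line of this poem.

The first line: "gray sleep off his thorn": 1+1+1+1+1 = 5

5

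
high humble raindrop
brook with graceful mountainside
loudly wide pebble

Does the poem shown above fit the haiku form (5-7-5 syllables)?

Yes

Line 1: high(1) + humble(2) + raindrop(2) = 5 ✓
Line 2: brook(1) + with(1) + graceful(2) + mountainside(3) = 7 ✓
Line 3: loudly(2) + wide(1) + pebble(2) = 5 ✓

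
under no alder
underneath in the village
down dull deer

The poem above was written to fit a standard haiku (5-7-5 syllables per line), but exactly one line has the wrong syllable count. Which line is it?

Line 1: under(2) + no(1) + alder(2) = 5 ✓
Line 2: underneath(3) + in(1) + the(1) + village(2) = 7 ✓
Line 3: down(1) + dull(1) + deer(1) = 3 (expected 5)

The third line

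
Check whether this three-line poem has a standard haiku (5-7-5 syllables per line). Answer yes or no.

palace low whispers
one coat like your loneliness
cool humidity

Yes

Line 1: palace(2) + low(1) + whispers(2) = 5 ✓
Line 2: one(1) + coat(1) + like(1) + your(1) + loneliness(3) = 7 ✓
Line 3: cool(1) + humidity(4) = 5 ✓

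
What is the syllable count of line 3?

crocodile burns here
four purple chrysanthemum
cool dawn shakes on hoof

5

Line 3: cool(1) + dawn(1) + shakes(1) + on(1) + hoof(1) = 5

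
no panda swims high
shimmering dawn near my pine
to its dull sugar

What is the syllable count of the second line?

7

The second line: shimmering (3), dawn (1), near (1), my (1), pine (1) → 7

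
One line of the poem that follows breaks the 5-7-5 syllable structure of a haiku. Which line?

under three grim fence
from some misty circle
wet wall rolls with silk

Line 1: "under three grim fence": 2+1+1+1 = 5 ✓
Line 2: "from some misty circle": 1+1+2+2 = 6 (expected 7)
Line 3: "wet wall rolls with silk": 1+1+1+1+1 = 5 ✓

Line 2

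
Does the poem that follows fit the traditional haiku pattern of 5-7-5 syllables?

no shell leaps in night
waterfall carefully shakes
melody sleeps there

Yes

Line 1: no (1), shell (1), leaps (1), in (1), night (1) → 5 ✓
Line 2: waterfall (3), carefully (3), shakes (1) → 7 ✓
Line 3: melody (3), sleeps (1), there (1) → 5 ✓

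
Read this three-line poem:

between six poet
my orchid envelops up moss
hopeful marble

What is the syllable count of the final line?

The final line: hopeful (2), marble (2) → 4

4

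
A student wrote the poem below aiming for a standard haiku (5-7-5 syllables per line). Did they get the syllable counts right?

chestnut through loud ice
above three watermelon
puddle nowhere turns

Yes

Line 1: chestnut(2) + through(1) + loud(1) + ice(1) = 5 ✓
Line 2: above(2) + three(1) + watermelon(4) = 7 ✓
Line 3: puddle(2) + nowhere(2) + turns(1) = 5 ✓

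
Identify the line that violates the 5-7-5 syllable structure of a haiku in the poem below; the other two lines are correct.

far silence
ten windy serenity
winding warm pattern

Line 1

Line 1: "far silence": 1+2 = 3 (expected 5)
Line 2: "ten windy serenity": 1+2+4 = 7 ✓
Line 3: "winding warm pattern": 2+1+2 = 5 ✓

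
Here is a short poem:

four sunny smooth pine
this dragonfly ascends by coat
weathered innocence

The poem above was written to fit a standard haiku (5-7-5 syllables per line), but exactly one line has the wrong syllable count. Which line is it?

The second line

Line 1: four (1), sunny (2), smooth (1), pine (1) → 5 ✓
Line 2: this (1), dragonfly (3), ascends (2), by (1), coat (1) → 8 (expected 7)
Line 3: weathered (2), innocence (3) → 5 ✓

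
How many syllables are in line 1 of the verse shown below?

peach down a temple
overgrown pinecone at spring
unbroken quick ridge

5

Line 1: peach (1), down (1), a (1), temple (2) → 5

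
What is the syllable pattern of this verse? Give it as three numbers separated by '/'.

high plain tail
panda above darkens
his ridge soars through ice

3/6/5

Line 1: high (1), plain (1), tail (1) → 3
Line 2: panda (2), above (2), darkens (2) → 6
Line 3: his (1), ridge (1), soars (1), through (1), ice (1) → 5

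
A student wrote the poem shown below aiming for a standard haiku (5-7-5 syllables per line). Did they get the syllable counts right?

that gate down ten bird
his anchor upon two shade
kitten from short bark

Yes

Line 1: that (1), gate (1), down (1), ten (1), bird (1) → 5 ✓
Line 2: his (1), anchor (2), upon (2), two (1), shade (1) → 7 ✓
Line 3: kitten (2), from (1), short (1), bark (1) → 5 ✓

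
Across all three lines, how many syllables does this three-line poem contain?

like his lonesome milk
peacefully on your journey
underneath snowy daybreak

19

Line 1: like(1) + his(1) + lonesome(2) + milk(1) = 5
Line 2: peacefully(3) + on(1) + your(1) + journey(2) = 7
Line 3: underneath(3) + snowy(2) + daybreak(2) = 7
Total: 5 + 7 + 7 = 19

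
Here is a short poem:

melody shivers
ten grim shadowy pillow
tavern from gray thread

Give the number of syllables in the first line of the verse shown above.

5

The first line: "melody shivers": 3+2 = 5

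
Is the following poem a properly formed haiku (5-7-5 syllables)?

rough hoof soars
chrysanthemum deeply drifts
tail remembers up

Line 1: rough(1) + hoof(1) + soars(1) = 3 (expected 5)
Line 2: chrysanthemum(4) + deeply(2) + drifts(1) = 7 ✓
Line 3: tail(1) + remembers(3) + up(1) = 5 ✓

No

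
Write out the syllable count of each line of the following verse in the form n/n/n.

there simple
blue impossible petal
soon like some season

3/7/5

Line 1: there (1), simple (2) → 3
Line 2: blue (1), impossible (4), petal (2) → 7
Line 3: soon (1), like (1), some (1), season (2) → 5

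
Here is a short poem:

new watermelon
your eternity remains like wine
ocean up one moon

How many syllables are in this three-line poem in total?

Line 1: "new watermelon": 1+4 = 5
Line 2: "your eternity remains like wine": 1+4+2+1+1 = 9
Line 3: "ocean up one moon": 2+1+1+1 = 5
Total: 5 + 9 + 5 = 19

19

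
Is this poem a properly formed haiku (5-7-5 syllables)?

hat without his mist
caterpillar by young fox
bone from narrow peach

Yes

Line 1: hat(1) + without(2) + his(1) + mist(1) = 5 ✓
Line 2: caterpillar(4) + by(1) + young(1) + fox(1) = 7 ✓
Line 3: bone(1) + from(1) + narrow(2) + peach(1) = 5 ✓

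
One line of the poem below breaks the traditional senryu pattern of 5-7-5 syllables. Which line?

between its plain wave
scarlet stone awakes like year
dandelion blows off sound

Line 3

Line 1: between (2), its (1), plain (1), wave (1) → 5 ✓
Line 2: scarlet (2), stone (1), awakes (2), like (1), year (1) → 7 ✓
Line 3: dandelion (4), blows (1), off (1), sound (1) → 7 (expected 5)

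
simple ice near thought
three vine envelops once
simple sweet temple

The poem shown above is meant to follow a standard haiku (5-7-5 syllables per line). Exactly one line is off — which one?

Line 2

Line 1: simple(2) + ice(1) + near(1) + thought(1) = 5 ✓
Line 2: three(1) + vine(1) + envelops(3) + once(1) = 6 (expected 7)
Line 3: simple(2) + sweet(1) + temple(2) = 5 ✓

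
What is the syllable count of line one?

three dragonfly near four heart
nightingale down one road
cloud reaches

7

Line one: three (1), dragonfly (3), near (1), four (1), heart (1) → 7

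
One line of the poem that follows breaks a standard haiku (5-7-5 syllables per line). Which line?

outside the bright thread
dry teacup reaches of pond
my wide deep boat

Line 3

Line 1: outside(2) + the(1) + bright(1) + thread(1) = 5 ✓
Line 2: dry(1) + teacup(2) + reaches(2) + of(1) + pond(1) = 7 ✓
Line 3: my(1) + wide(1) + deep(1) + boat(1) = 4 (expected 5)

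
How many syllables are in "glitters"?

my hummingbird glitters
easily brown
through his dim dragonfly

2

"glitters" has 2 syllables.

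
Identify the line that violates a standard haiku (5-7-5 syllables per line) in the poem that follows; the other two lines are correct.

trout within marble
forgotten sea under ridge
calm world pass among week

The third line

Line 1: trout(1) + within(2) + marble(2) = 5 ✓
Line 2: forgotten(3) + sea(1) + under(2) + ridge(1) = 7 ✓
Line 3: calm(1) + world(1) + pass(1) + among(2) + week(1) = 6 (expected 5)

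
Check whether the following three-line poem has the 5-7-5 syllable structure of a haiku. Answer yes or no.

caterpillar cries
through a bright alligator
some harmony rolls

Line 1: caterpillar(4) + cries(1) = 5 ✓
Line 2: through(1) + a(1) + bright(1) + alligator(4) = 7 ✓
Line 3: some(1) + harmony(3) + rolls(1) = 5 ✓

Yes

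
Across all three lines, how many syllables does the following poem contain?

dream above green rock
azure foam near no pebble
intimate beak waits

Line 1: dream (1), above (2), green (1), rock (1) → 5
Line 2: azure (2), foam (1), near (1), no (1), pebble (2) → 7
Line 3: intimate (3), beak (1), waits (1) → 5
Total: 5 + 7 + 5 = 17

17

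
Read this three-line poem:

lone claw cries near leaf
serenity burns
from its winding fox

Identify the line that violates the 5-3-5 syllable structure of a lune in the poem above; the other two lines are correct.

Line 1: lone(1) + claw(1) + cries(1) + near(1) + leaf(1) = 5 ✓
Line 2: serenity(4) + burns(1) = 5 (expected 3)
Line 3: from(1) + its(1) + winding(2) + fox(1) = 5 ✓

Line 2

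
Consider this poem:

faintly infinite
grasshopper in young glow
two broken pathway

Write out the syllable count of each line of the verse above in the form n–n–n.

5–6–5

Line 1: "faintly infinite": 2+3 = 5
Line 2: "grasshopper in young glow": 3+1+1+1 = 6
Line 3: "two broken pathway": 1+2+2 = 5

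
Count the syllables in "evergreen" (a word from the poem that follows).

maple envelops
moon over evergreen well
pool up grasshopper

3

"evergreen" has 3 syllables.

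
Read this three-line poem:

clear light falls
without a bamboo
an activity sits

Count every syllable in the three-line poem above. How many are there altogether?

Line 1: clear (1), light (1), falls (1) → 3
Line 2: without (2), a (1), bamboo (2) → 5
Line 3: an (1), activity (4), sits (1) → 6
Total: 3 + 5 + 6 = 14

14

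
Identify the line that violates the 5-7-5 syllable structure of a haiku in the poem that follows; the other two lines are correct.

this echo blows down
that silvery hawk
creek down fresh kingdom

Line 1: this (1), echo (2), blows (1), down (1) → 5 ✓
Line 2: that (1), silvery (3), hawk (1) → 5 (expected 7)
Line 3: creek (1), down (1), fresh (1), kingdom (2) → 5 ✓

The second line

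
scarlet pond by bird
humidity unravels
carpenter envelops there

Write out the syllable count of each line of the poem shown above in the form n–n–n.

5–7–7

Line 1: scarlet (2), pond (1), by (1), bird (1) → 5
Line 2: humidity (4), unravels (3) → 7
Line 3: carpenter (3), envelops (3), there (1) → 7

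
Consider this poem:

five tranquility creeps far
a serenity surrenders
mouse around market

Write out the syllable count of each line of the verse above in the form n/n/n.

7/8/5

Line 1: "five tranquility creeps far": 1+4+1+1 = 7
Line 2: "a serenity surrenders": 1+4+3 = 8
Line 3: "mouse around market": 1+2+2 = 5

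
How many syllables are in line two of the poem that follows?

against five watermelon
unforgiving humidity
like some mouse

8

Line two: unforgiving(4) + humidity(4) = 8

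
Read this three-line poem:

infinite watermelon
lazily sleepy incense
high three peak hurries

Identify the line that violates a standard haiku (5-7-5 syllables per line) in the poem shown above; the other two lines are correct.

Line 1: "infinite watermelon": 3+4 = 7 (expected 5)
Line 2: "lazily sleepy incense": 3+2+2 = 7 ✓
Line 3: "high three peak hurries": 1+1+1+2 = 5 ✓

The first line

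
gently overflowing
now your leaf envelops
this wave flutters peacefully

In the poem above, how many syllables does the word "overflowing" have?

4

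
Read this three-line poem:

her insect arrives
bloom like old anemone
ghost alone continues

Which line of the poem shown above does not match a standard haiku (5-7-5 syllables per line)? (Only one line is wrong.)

Line 1: her(1) + insect(2) + arrives(2) = 5 ✓
Line 2: bloom(1) + like(1) + old(1) + anemone(4) = 7 ✓
Line 3: ghost(1) + alone(2) + continues(3) = 6 (expected 5)

Line 3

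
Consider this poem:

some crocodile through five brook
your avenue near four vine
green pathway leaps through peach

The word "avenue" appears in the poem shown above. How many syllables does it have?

3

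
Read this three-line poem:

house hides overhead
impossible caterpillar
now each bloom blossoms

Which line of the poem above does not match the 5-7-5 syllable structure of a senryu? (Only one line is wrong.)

Line 1: house(1) + hides(1) + overhead(3) = 5 ✓
Line 2: impossible(4) + caterpillar(4) = 8 (expected 7)
Line 3: now(1) + each(1) + bloom(1) + blossoms(2) = 5 ✓

The second line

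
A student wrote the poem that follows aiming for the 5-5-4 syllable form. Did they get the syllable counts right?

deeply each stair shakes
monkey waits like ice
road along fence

Line 1: deeply (2), each (1), stair (1), shakes (1) → 5 ✓
Line 2: monkey (2), waits (1), like (1), ice (1) → 5 ✓
Line 3: road (1), along (2), fence (1) → 4 ✓

Yes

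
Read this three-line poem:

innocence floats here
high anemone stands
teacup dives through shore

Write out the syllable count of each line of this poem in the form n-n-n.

Line 1: innocence (3), floats (1), here (1) → 5
Line 2: high (1), anemone (4), stands (1) → 6
Line 3: teacup (2), dives (1), through (1), shore (1) → 5

5-6-5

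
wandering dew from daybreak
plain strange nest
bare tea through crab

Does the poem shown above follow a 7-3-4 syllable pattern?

Line 1: wandering(3) + dew(1) + from(1) + daybreak(2) = 7 ✓
Line 2: plain(1) + strange(1) + nest(1) = 3 ✓
Line 3: bare(1) + tea(1) + through(1) + crab(1) = 4 ✓

Yes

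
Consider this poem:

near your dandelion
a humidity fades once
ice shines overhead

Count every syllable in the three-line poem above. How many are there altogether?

18

Line 1: "near your dandelion": 1+1+4 = 6
Line 2: "a humidity fades once": 1+4+1+1 = 7
Line 3: "ice shines overhead": 1+1+3 = 5
Total: 6 + 7 + 5 = 18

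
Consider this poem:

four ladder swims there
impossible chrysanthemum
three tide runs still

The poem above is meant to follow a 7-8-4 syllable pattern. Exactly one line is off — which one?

Line 1: four(1) + ladder(2) + swims(1) + there(1) = 5 (expected 7)
Line 2: impossible(4) + chrysanthemum(4) = 8 ✓
Line 3: three(1) + tide(1) + runs(1) + still(1) = 4 ✓

The first line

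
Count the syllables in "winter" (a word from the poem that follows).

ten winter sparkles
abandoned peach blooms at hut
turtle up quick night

"winter" has 2 syllables.

2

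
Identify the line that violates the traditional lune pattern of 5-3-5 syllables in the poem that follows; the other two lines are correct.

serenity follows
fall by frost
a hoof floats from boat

Line 1: serenity(4) + follows(2) = 6 (expected 5)
Line 2: fall(1) + by(1) + frost(1) = 3 ✓
Line 3: a(1) + hoof(1) + floats(1) + from(1) + boat(1) = 5 ✓

The first line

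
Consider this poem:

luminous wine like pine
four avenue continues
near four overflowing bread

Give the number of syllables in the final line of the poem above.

The final line: near (1), four (1), overflowing (4), bread (1) → 7

7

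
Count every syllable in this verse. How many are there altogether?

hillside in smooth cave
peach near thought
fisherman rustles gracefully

Line 1: hillside(2) + in(1) + smooth(1) + cave(1) = 5
Line 2: peach(1) + near(1) + thought(1) = 3
Line 3: fisherman(3) + rustles(2) + gracefully(3) = 8
Total: 5 + 3 + 8 = 16

16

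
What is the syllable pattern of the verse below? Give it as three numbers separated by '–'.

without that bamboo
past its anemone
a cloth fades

5–6–3

Line 1: without(2) + that(1) + bamboo(2) = 5
Line 2: past(1) + its(1) + anemone(4) = 6
Line 3: a(1) + cloth(1) + fades(1) = 3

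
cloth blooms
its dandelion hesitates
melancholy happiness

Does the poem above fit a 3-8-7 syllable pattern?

Line 1: cloth (1), blooms (1) → 2 (expected 3)
Line 2: its (1), dandelion (4), hesitates (3) → 8 ✓
Line 3: melancholy (4), happiness (3) → 7 ✓

No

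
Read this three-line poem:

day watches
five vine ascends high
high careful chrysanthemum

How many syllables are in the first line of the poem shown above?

The first line: day (1), watches (2) → 3

3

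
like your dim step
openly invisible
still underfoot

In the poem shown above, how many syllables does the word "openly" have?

3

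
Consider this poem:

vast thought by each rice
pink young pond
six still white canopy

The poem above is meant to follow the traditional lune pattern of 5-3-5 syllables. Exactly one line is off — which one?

The third line

Line 1: "vast thought by each rice": 1+1+1+1+1 = 5 ✓
Line 2: "pink young pond": 1+1+1 = 3 ✓
Line 3: "six still white canopy": 1+1+1+3 = 6 (expected 5)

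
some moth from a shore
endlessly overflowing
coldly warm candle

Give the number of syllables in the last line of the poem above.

5

The last line: "coldly warm candle": 2+1+2 = 5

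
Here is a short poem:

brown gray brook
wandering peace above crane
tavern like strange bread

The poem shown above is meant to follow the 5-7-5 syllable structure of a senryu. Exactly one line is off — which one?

Line 1: brown (1), gray (1), brook (1) → 3 (expected 5)
Line 2: wandering (3), peace (1), above (2), crane (1) → 7 ✓
Line 3: tavern (2), like (1), strange (1), bread (1) → 5 ✓

Line 1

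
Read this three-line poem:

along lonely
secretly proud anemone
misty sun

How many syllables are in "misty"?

2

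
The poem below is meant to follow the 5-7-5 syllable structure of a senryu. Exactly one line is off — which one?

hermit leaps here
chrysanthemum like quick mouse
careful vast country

Line 1: hermit (2), leaps (1), here (1) → 4 (expected 5)
Line 2: chrysanthemum (4), like (1), quick (1), mouse (1) → 7 ✓
Line 3: careful (2), vast (1), country (2) → 5 ✓

Line 1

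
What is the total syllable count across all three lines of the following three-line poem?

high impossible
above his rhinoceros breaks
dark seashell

16

Line 1: "high impossible": 1+4 = 5
Line 2: "above his rhinoceros breaks": 2+1+4+1 = 8
Line 3: "dark seashell": 1+2 = 3
Total: 5 + 8 + 3 = 16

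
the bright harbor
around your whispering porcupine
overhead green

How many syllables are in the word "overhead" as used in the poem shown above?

3

"overhead" has 3 syllables.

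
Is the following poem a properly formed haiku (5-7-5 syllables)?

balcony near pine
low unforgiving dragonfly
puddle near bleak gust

Line 1: balcony (3), near (1), pine (1) → 5 ✓
Line 2: low (1), unforgiving (4), dragonfly (3) → 8 (expected 7)
Line 3: puddle (2), near (1), bleak (1), gust (1) → 5 ✓

No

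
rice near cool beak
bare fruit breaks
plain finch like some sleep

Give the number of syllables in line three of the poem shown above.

Line three: plain(1) + finch(1) + like(1) + some(1) + sleep(1) = 5

5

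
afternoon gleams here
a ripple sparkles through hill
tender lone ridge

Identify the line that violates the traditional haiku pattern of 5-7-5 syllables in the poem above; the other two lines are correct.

Line 3

Line 1: "afternoon gleams here": 3+1+1 = 5 ✓
Line 2: "a ripple sparkles through hill": 1+2+2+1+1 = 7 ✓
Line 3: "tender lone ridge": 2+1+1 = 4 (expected 5)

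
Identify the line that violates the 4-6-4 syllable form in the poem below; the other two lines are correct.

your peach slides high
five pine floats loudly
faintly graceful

Line 1: your (1), peach (1), slides (1), high (1) → 4 ✓
Line 2: five (1), pine (1), floats (1), loudly (2) → 5 (expected 6)
Line 3: faintly (2), graceful (2) → 4 ✓

Line 2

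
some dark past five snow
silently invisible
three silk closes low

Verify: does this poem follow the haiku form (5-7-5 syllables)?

Line 1: some(1) + dark(1) + past(1) + five(1) + snow(1) = 5 ✓
Line 2: silently(3) + invisible(4) = 7 ✓
Line 3: three(1) + silk(1) + closes(2) + low(1) = 5 ✓

Yes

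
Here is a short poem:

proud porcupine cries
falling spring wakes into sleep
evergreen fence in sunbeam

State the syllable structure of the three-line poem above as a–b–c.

5–7–7

Line 1: proud (1), porcupine (3), cries (1) → 5
Line 2: falling (2), spring (1), wakes (1), into (2), sleep (1) → 7
Line 3: evergreen (3), fence (1), in (1), sunbeam (2) → 7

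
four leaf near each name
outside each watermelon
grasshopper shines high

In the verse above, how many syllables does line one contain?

Line one: four(1) + leaf(1) + near(1) + each(1) + name(1) = 5

5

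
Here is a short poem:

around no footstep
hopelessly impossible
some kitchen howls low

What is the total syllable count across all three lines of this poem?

17

Line 1: around(2) + no(1) + footstep(2) = 5
Line 2: hopelessly(3) + impossible(4) = 7
Line 3: some(1) + kitchen(2) + howls(1) + low(1) = 5
Total: 5 + 7 + 5 = 17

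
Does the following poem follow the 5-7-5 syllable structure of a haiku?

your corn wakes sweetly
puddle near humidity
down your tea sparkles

Yes

Line 1: your (1), corn (1), wakes (1), sweetly (2) → 5 ✓
Line 2: puddle (2), near (1), humidity (4) → 7 ✓
Line 3: down (1), your (1), tea (1), sparkles (2) → 5 ✓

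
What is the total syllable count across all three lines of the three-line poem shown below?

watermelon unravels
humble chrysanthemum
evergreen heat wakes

Line 1: watermelon(4) + unravels(3) = 7
Line 2: humble(2) + chrysanthemum(4) = 6
Line 3: evergreen(3) + heat(1) + wakes(1) = 5
Total: 7 + 6 + 5 = 18

18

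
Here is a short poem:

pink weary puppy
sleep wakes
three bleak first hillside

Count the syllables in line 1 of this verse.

Line 1: pink (1), weary (2), puppy (2) → 5

5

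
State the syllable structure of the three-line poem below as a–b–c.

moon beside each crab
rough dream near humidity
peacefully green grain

Line 1: "moon beside each crab": 1+2+1+1 = 5
Line 2: "rough dream near humidity": 1+1+1+4 = 7
Line 3: "peacefully green grain": 3+1+1 = 5

5–7–5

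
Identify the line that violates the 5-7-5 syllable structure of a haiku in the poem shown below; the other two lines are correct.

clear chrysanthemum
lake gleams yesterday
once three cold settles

Line 1: clear (1), chrysanthemum (4) → 5 ✓
Line 2: lake (1), gleams (1), yesterday (3) → 5 (expected 7)
Line 3: once (1), three (1), cold (1), settles (2) → 5 ✓

The second line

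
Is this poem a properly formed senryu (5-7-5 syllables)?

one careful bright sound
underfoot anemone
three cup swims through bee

Line 1: "one careful bright sound": 1+2+1+1 = 5 ✓
Line 2: "underfoot anemone": 3+4 = 7 ✓
Line 3: "three cup swims through bee": 1+1+1+1+1 = 5 ✓

Yes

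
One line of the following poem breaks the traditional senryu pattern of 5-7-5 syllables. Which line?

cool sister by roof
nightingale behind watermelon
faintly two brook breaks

Line 2

Line 1: cool(1) + sister(2) + by(1) + roof(1) = 5 ✓
Line 2: nightingale(3) + behind(2) + watermelon(4) = 9 (expected 7)
Line 3: faintly(2) + two(1) + brook(1) + breaks(1) = 5 ✓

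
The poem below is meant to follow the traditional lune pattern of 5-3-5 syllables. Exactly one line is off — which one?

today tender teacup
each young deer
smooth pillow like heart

Line 1

Line 1: today (2), tender (2), teacup (2) → 6 (expected 5)
Line 2: each (1), young (1), deer (1) → 3 ✓
Line 3: smooth (1), pillow (2), like (1), heart (1) → 5 ✓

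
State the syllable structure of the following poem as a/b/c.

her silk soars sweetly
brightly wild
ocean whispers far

Line 1: her (1), silk (1), soars (1), sweetly (2) → 5
Line 2: brightly (2), wild (1) → 3
Line 3: ocean (2), whispers (2), far (1) → 5

5/3/5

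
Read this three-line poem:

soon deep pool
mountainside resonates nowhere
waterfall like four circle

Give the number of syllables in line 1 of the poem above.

3

Line 1: soon(1) + deep(1) + pool(1) = 3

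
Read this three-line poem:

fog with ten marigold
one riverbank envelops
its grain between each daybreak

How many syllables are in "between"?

2

"between" has 2 syllables.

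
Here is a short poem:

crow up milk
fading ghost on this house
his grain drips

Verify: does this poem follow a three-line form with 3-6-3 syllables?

Yes

Line 1: crow (1), up (1), milk (1) → 3 ✓
Line 2: fading (2), ghost (1), on (1), this (1), house (1) → 6 ✓
Line 3: his (1), grain (1), drips (1) → 3 ✓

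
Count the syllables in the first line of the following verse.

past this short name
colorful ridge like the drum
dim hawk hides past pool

4

The first line: "past this short name": 1+1+1+1 = 4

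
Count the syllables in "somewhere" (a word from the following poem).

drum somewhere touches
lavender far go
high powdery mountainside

2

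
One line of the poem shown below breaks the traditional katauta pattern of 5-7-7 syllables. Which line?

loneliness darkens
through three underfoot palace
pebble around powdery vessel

Line 1: loneliness(3) + darkens(2) = 5 ✓
Line 2: through(1) + three(1) + underfoot(3) + palace(2) = 7 ✓
Line 3: pebble(2) + around(2) + powdery(3) + vessel(2) = 9 (expected 7)

Line 3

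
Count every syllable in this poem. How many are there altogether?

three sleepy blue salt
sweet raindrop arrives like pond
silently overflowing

Line 1: "three sleepy blue salt": 1+2+1+1 = 5
Line 2: "sweet raindrop arrives like pond": 1+2+2+1+1 = 7
Line 3: "silently overflowing": 3+4 = 7
Total: 5 + 7 + 7 = 19

19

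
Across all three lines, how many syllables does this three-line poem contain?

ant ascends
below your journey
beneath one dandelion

Line 1: ant (1), ascends (2) → 3
Line 2: below (2), your (1), journey (2) → 5
Line 3: beneath (2), one (1), dandelion (4) → 7
Total: 3 + 5 + 7 = 15

15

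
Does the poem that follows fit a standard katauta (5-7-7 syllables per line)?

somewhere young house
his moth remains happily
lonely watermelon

Line 1: somewhere (2), young (1), house (1) → 4 (expected 5)
Line 2: his (1), moth (1), remains (2), happily (3) → 7 ✓
Line 3: lonely (2), watermelon (4) → 6 (expected 7)

No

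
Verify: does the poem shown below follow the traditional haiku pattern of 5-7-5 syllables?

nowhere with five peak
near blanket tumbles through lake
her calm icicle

Line 1: "nowhere with five peak": 2+1+1+1 = 5 ✓
Line 2: "near blanket tumbles through lake": 1+2+2+1+1 = 7 ✓
Line 3: "her calm icicle": 1+1+3 = 5 ✓

Yes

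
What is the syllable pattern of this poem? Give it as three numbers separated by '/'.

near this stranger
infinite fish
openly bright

Line 1: near (1), this (1), stranger (2) → 4
Line 2: infinite (3), fish (1) → 4
Line 3: openly (3), bright (1) → 4

4/4/4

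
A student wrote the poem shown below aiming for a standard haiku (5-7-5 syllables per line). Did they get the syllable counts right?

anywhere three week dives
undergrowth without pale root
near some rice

No

Line 1: anywhere(3) + three(1) + week(1) + dives(1) = 6 (expected 5)
Line 2: undergrowth(3) + without(2) + pale(1) + root(1) = 7 ✓
Line 3: near(1) + some(1) + rice(1) = 3 (expected 5)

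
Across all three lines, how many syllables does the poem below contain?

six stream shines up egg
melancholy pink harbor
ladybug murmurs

17

Line 1: six (1), stream (1), shines (1), up (1), egg (1) → 5
Line 2: melancholy (4), pink (1), harbor (2) → 7
Line 3: ladybug (3), murmurs (2) → 5
Total: 5 + 7 + 5 = 17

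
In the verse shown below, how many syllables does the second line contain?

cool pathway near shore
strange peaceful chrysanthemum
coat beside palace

The second line: strange (1), peaceful (2), chrysanthemum (4) → 7

7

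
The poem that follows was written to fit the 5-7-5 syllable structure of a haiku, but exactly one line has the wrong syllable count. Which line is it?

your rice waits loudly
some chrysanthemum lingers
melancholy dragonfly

Line 1: "your rice waits loudly": 1+1+1+2 = 5 ✓
Line 2: "some chrysanthemum lingers": 1+4+2 = 7 ✓
Line 3: "melancholy dragonfly": 4+3 = 7 (expected 5)

The third line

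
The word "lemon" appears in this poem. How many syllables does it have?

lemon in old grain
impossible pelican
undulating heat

2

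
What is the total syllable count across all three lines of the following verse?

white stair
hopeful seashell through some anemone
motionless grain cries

Line 1: white (1), stair (1) → 2
Line 2: hopeful (2), seashell (2), through (1), some (1), anemone (4) → 10
Line 3: motionless (3), grain (1), cries (1) → 5
Total: 2 + 10 + 5 = 17

17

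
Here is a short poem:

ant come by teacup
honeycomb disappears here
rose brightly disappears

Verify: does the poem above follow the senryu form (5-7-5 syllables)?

Line 1: ant(1) + come(1) + by(1) + teacup(2) = 5 ✓
Line 2: honeycomb(3) + disappears(3) + here(1) = 7 ✓
Line 3: rose(1) + brightly(2) + disappears(3) = 6 (expected 5)

No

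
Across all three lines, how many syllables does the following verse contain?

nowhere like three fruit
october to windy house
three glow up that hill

17

Line 1: "nowhere like three fruit": 2+1+1+1 = 5
Line 2: "october to windy house": 3+1+2+1 = 7
Line 3: "three glow up that hill": 1+1+1+1+1 = 5
Total: 5 + 7 + 5 = 17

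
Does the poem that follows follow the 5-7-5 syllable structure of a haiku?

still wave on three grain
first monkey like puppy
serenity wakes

No

Line 1: still(1) + wave(1) + on(1) + three(1) + grain(1) = 5 ✓
Line 2: first(1) + monkey(2) + like(1) + puppy(2) = 6 (expected 7)
Line 3: serenity(4) + wakes(1) = 5 ✓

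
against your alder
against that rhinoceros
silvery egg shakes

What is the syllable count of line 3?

5

Line 3: "silvery egg shakes": 3+1+1 = 5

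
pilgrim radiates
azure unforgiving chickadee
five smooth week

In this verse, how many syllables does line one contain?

Line one: "pilgrim radiates": 2+3 = 5

5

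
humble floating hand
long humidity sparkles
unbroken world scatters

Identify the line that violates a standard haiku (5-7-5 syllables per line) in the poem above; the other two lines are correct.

Line 3

Line 1: humble(2) + floating(2) + hand(1) = 5 ✓
Line 2: long(1) + humidity(4) + sparkles(2) = 7 ✓
Line 3: unbroken(3) + world(1) + scatters(2) = 6 (expected 5)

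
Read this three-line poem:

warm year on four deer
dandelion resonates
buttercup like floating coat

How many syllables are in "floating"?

"floating" has 2 syllables.

2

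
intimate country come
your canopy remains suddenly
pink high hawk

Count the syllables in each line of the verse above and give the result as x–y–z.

6–9–3

Line 1: intimate(3) + country(2) + come(1) = 6
Line 2: your(1) + canopy(3) + remains(2) + suddenly(3) = 9
Line 3: pink(1) + high(1) + hawk(1) = 3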